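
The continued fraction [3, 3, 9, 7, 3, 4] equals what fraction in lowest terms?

8965/2699

Fold from the inside: start with 4/1.
  3 + 1/4 = 13/4
  7 + 4/13 = 95/13
  9 + 13/95 = 868/95
  3 + 95/868 = 2699/868
  3 + 868/2699 = 8965/2699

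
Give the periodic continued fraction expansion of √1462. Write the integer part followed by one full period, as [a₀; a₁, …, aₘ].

a₀ = ⌊√1462⌋ = 38.
With m₀=0, d₀=1 and mₖ₊₁ = dₖaₖ − mₖ, dₖ₊₁ = (n − mₖ₊₁²)/dₖ, aₖ₊₁ = ⌊(a₀+mₖ₊₁)/dₖ₊₁⌋:
  k=1: m=38, d=18, a=4
  k=2: m=34, d=17, a=4
  k=3: m=34, d=18, a=4
  k=4: m=38, d=1, a=76
d=1 and a=2a₀=76 at k=4, so the next step gives (m, d) = (38, 18) again — its k=1 value — and the period has length 4.

[38; 4, 4, 4, 76]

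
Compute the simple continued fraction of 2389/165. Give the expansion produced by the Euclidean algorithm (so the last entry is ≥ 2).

[14; 2, 11, 3, 2]

2389 = 14·165 + 79
165 = 2·79 + 7
79 = 11·7 + 2
7 = 3·2 + 1
2 = 2·1 + 0  (stop)
So 2389/165 = [14; 2, 11, 3, 2].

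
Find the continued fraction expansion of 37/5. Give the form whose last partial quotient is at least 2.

37 = 7*5 + 2
5 = 2*2 + 1
2 = 2*1 + 0  (stop)
So 37/5 = [7; 2, 2].

[7; 2, 2]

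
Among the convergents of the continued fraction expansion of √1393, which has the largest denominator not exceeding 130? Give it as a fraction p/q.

3583/96

√1393 = [37; 3, 10, 3, 74, …] (period length 4).
Convergents:
  p_0/q_0 = 37/1
  p_1/q_1 = 112/3
  p_2/q_2 = 1157/31
  p_3/q_3 = 3583/96
  p_4/q_4 = 266299/7135
q_3 = 96 ≤ 130 < 7135 = q_4, so the answer is 3583/96.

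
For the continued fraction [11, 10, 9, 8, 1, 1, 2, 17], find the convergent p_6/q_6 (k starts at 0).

Using pₖ = aₖpₖ₋₁ + pₖ₋₂, qₖ = aₖqₖ₋₁ + qₖ₋₂ (with p₋₁=1, p₋₂=0, q₋₁=0, q₋₂=1):
  k=0: a=11, p=11, q=1
  k=1: a=10, p=111, q=10
  k=2: a=9, p=1010, q=91
  k=3: a=8, p=8191, q=738
  k=4: a=1, p=9201, q=829
  k=5: a=1, p=17392, q=1567
  k=6: a=2, p=43985, q=3963

43985/3963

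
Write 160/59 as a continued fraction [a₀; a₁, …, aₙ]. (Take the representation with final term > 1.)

[2; 1, 2, 2, 8]

160 = 2×59 + 42
59 = 1×42 + 17
42 = 2×17 + 8
17 = 2×8 + 1
8 = 8×1 + 0  (stop)
So 160/59 = [2; 1, 2, 2, 8].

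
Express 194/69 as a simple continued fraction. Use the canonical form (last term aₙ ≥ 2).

[2; 1, 4, 3, 4]

194 = 2×69 + 56
69 = 1×56 + 13
56 = 4×13 + 4
13 = 3×4 + 1
4 = 4×1 + 0  (stop)
So 194/69 = [2; 1, 4, 3, 4].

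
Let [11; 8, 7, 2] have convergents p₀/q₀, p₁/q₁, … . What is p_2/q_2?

Using pₖ = aₖpₖ₋₁ + pₖ₋₂, qₖ = aₖqₖ₋₁ + qₖ₋₂ (with p₋₁=1, p₋₂=0, q₋₁=0, q₋₂=1):
  k=0: a=11, p=11, q=1
  k=1: a=8, p=89, q=8
  k=2: a=7, p=634, q=57

634/57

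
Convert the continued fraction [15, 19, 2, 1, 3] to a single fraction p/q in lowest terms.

Using pₖ = aₖpₖ₋₁ + pₖ₋₂ and qₖ = aₖqₖ₋₁ + qₖ₋₂:
  k=0: a=15, p=15, q=1
  k=1: a=19, p=286, q=19
  k=2: a=2, p=587, q=39
  k=3: a=1, p=873, q=58
  k=4: a=3, p=3206, q=213

3206/213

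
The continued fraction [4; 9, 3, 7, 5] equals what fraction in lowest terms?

Using pₖ = aₖpₖ₋₁ + pₖ₋₂ and qₖ = aₖqₖ₋₁ + qₖ₋₂:
  k=0: a=4, p=4, q=1
  k=1: a=9, p=37, q=9
  k=2: a=3, p=115, q=28
  k=3: a=7, p=842, q=205
  k=4: a=5, p=4325, q=1053

4325/1053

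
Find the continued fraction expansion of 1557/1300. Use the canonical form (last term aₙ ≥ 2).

1557 = 1×1300 + 257
1300 = 5×257 + 15
257 = 17×15 + 2
15 = 7×2 + 1
2 = 2×1 + 0  (stop)
So 1557/1300 = [1; 5, 17, 7, 2].

[1; 5, 17, 7, 2]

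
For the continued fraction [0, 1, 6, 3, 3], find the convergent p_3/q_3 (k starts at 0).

Using pₖ = aₖpₖ₋₁ + pₖ₋₂, qₖ = aₖqₖ₋₁ + qₖ₋₂ (with p₋₁=1, p₋₂=0, q₋₁=0, q₋₂=1):
  k=0: a=0, p=0, q=1
  k=1: a=1, p=1, q=1
  k=2: a=6, p=6, q=7
  k=3: a=3, p=19, q=22

19/22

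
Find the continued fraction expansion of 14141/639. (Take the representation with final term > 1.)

14141 = 22*639 + 83
639 = 7*83 + 58
83 = 1*58 + 25
58 = 2*25 + 8
25 = 3*8 + 1
8 = 8*1 + 0  (stop)
So 14141/639 = [22; 7, 1, 2, 3, 8].

[22; 7, 1, 2, 3, 8]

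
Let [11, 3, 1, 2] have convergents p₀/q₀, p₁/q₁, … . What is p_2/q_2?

Using pₖ = aₖpₖ₋₁ + pₖ₋₂, qₖ = aₖqₖ₋₁ + qₖ₋₂ (with p₋₁=1, p₋₂=0, q₋₁=0, q₋₂=1):
  k=0: a=11, p=11, q=1
  k=1: a=3, p=34, q=3
  k=2: a=1, p=45, q=4

45/4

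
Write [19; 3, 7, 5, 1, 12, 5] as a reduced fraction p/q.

170003/8800

Using pₖ = aₖpₖ₋₁ + pₖ₋₂ and qₖ = aₖqₖ₋₁ + qₖ₋₂:
  k=0: a=19, p=19, q=1
  k=1: a=3, p=58, q=3
  k=2: a=7, p=425, q=22
  k=3: a=5, p=2183, q=113
  k=4: a=1, p=2608, q=135
  k=5: a=12, p=33479, q=1733
  k=6: a=5, p=170003, q=8800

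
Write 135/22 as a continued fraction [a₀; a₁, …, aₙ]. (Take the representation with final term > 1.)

[6; 7, 3]

135 = 6*22 + 3
22 = 7*3 + 1
3 = 3*1 + 0  (stop)
So 135/22 = [6; 7, 3].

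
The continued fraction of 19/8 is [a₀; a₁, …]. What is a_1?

2

19 = 2·8 + 3   →  a_0 = 2
8 = 2·3 + 2   →  a_1 = 2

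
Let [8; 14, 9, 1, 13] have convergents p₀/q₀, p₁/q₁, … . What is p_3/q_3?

1138/141

Using pₖ = aₖpₖ₋₁ + pₖ₋₂, qₖ = aₖqₖ₋₁ + qₖ₋₂ (with p₋₁=1, p₋₂=0, q₋₁=0, q₋₂=1):
  k=0: a=8, p=8, q=1
  k=1: a=14, p=113, q=14
  k=2: a=9, p=1025, q=127
  k=3: a=1, p=1138, q=141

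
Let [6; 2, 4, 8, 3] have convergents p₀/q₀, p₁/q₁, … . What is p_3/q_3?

477/74

Using pₖ = aₖpₖ₋₁ + pₖ₋₂, qₖ = aₖqₖ₋₁ + qₖ₋₂ (with p₋₁=1, p₋₂=0, q₋₁=0, q₋₂=1):
  k=0: a=6, p=6, q=1
  k=1: a=2, p=13, q=2
  k=2: a=4, p=58, q=9
  k=3: a=8, p=477, q=74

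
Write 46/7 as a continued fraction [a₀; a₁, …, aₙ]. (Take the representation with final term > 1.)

46 = 6*7 + 4
7 = 1*4 + 3
4 = 1*3 + 1
3 = 3*1 + 0  (stop)
So 46/7 = [6; 1, 1, 3].

[6; 1, 1, 3]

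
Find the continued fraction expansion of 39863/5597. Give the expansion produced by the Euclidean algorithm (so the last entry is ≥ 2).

39863 = 7×5597 + 684
5597 = 8×684 + 125
684 = 5×125 + 59
125 = 2×59 + 7
59 = 8×7 + 3
7 = 2×3 + 1
3 = 3×1 + 0  (stop)
So 39863/5597 = [7; 8, 5, 2, 8, 2, 3].

[7; 8, 5, 2, 8, 2, 3]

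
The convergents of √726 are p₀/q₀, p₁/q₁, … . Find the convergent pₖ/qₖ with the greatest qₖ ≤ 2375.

√726 = [26; 1, 16, 1, 52, …] (period length 4).
Convergents:
  p_0/q_0 = 26/1
  p_1/q_1 = 27/1
  p_2/q_2 = 458/17
  p_3/q_3 = 485/18
  p_4/q_4 = 25678/953
  p_5/q_5 = 26163/971
  p_6/q_6 = 444286/16489
q_5 = 971 ≤ 2375 < 16489 = q_6, so the answer is 26163/971.

26163/971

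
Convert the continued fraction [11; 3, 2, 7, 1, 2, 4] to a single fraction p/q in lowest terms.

8342/739

Using pₖ = aₖpₖ₋₁ + pₖ₋₂ and qₖ = aₖqₖ₋₁ + qₖ₋₂:
  k=0: a=11, p=11, q=1
  k=1: a=3, p=34, q=3
  k=2: a=2, p=79, q=7
  k=3: a=7, p=587, q=52
  k=4: a=1, p=666, q=59
  k=5: a=2, p=1919, q=170
  k=6: a=4, p=8342, q=739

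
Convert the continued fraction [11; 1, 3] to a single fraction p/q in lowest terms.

Using pₖ = aₖpₖ₋₁ + pₖ₋₂ and qₖ = aₖqₖ₋₁ + qₖ₋₂:
  k=0: a=11, p=11, q=1
  k=1: a=1, p=12, q=1
  k=2: a=3, p=47, q=4

47/4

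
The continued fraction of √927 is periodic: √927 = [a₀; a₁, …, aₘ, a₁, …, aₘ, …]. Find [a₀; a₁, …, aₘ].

[30; 2, 4, 5, 3, 5, 4, 2, 60]

a₀ = ⌊√927⌋ = 30.
With m₀=0, d₀=1 and mₖ₊₁ = dₖaₖ − mₖ, dₖ₊₁ = (n − mₖ₊₁²)/dₖ, aₖ₊₁ = ⌊(a₀+mₖ₊₁)/dₖ₊₁⌋:
  k=1: m=30, d=27, a=2
  k=2: m=24, d=13, a=4
  k=3: m=28, d=11, a=5
  k=4: m=27, d=18, a=3
  k=5: m=27, d=11, a=5
  k=6: m=28, d=13, a=4
  k=7: m=24, d=27, a=2
  k=8: m=30, d=1, a=60
d=1 and a=2a₀=60 at k=8, so the next step gives (m, d) = (30, 27) again — its k=1 value — and the period has length 8.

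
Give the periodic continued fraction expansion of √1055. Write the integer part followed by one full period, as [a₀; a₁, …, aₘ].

[32; 2, 12, 2, 64]

a₀ = ⌊√1055⌋ = 32.
With m₀=0, d₀=1 and mₖ₊₁ = dₖaₖ − mₖ, dₖ₊₁ = (n − mₖ₊₁²)/dₖ, aₖ₊₁ = ⌊(a₀+mₖ₊₁)/dₖ₊₁⌋:
  k=1: m=32, d=31, a=2
  k=2: m=30, d=5, a=12
  k=3: m=30, d=31, a=2
  k=4: m=32, d=1, a=64
d=1 and a=2a₀=64 at k=4, so the next step gives (m, d) = (32, 31) again — its k=1 value — and the period has length 4.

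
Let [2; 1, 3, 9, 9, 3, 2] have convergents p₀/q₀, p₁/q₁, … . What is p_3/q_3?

102/37

Using pₖ = aₖpₖ₋₁ + pₖ₋₂, qₖ = aₖqₖ₋₁ + qₖ₋₂ (with p₋₁=1, p₋₂=0, q₋₁=0, q₋₂=1):
  k=0: a=2, p=2, q=1
  k=1: a=1, p=3, q=1
  k=2: a=3, p=11, q=4
  k=3: a=9, p=102, q=37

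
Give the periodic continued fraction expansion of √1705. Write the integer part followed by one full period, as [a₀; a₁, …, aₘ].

a₀ = ⌊√1705⌋ = 41.

[41; 3, 2, 3, 82]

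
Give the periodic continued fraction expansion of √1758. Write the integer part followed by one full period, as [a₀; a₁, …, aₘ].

[41; 1, 12, 1, 82]

a₀ = ⌊√1758⌋ = 41.
With m₀=0, d₀=1 and mₖ₊₁ = dₖaₖ − mₖ, dₖ₊₁ = (n − mₖ₊₁²)/dₖ, aₖ₊₁ = ⌊(a₀+mₖ₊₁)/dₖ₊₁⌋:
  k=1: m=41, d=77, a=1
  k=2: m=36, d=6, a=12
  k=3: m=36, d=77, a=1
  k=4: m=41, d=1, a=82
d=1 and a=2a₀=82 at k=4, so the next step gives (m, d) = (41, 77) again — its k=1 value — and the period has length 4.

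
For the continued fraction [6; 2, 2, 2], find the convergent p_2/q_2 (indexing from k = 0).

Using pₖ = aₖpₖ₋₁ + pₖ₋₂, qₖ = aₖqₖ₋₁ + qₖ₋₂ (with p₋₁=1, p₋₂=0, q₋₁=0, q₋₂=1):
  k=0: a=6, p=6, q=1
  k=1: a=2, p=13, q=2
  k=2: a=2, p=32, q=5

32/5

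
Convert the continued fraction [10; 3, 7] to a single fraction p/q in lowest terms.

227/22

Using pₖ = aₖpₖ₋₁ + pₖ₋₂ and qₖ = aₖqₖ₋₁ + qₖ₋₂:
  k=0: a=10, p=10, q=1
  k=1: a=3, p=31, q=3
  k=2: a=7, p=227, q=22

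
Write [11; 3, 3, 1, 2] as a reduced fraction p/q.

Using pₖ = aₖpₖ₋₁ + pₖ₋₂ and qₖ = aₖqₖ₋₁ + qₖ₋₂:
  k=0: a=11, p=11, q=1
  k=1: a=3, p=34, q=3
  k=2: a=3, p=113, q=10
  k=3: a=1, p=147, q=13
  k=4: a=2, p=407, q=36

407/36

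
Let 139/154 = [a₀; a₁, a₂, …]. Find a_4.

1

139 = 0·154 + 139   →  a_0 = 0
154 = 1·139 + 15   →  a_1 = 1
139 = 9·15 + 4   →  a_2 = 9
15 = 3·4 + 3   →  a_3 = 3
4 = 1·3 + 1   →  a_4 = 1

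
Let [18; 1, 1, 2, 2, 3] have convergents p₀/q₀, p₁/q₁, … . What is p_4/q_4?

Using pₖ = aₖpₖ₋₁ + pₖ₋₂, qₖ = aₖqₖ₋₁ + qₖ₋₂ (with p₋₁=1, p₋₂=0, q₋₁=0, q₋₂=1):
  k=0: a=18, p=18, q=1
  k=1: a=1, p=19, q=1
  k=2: a=1, p=37, q=2
  k=3: a=2, p=93, q=5
  k=4: a=2, p=223, q=12

223/12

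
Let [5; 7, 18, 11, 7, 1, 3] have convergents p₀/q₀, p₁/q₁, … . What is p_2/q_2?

653/127

Using pₖ = aₖpₖ₋₁ + pₖ₋₂, qₖ = aₖqₖ₋₁ + qₖ₋₂ (with p₋₁=1, p₋₂=0, q₋₁=0, q₋₂=1):
  k=0: a=5, p=5, q=1
  k=1: a=7, p=36, q=7
  k=2: a=18, p=653, q=127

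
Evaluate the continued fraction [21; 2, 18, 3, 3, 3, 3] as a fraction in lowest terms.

Using pₖ = aₖpₖ₋₁ + pₖ₋₂ and qₖ = aₖqₖ₋₁ + qₖ₋₂:
  k=0: a=21, p=21, q=1
  k=1: a=2, p=43, q=2
  k=2: a=18, p=795, q=37
  k=3: a=3, p=2428, q=113
  k=4: a=3, p=8079, q=376
  k=5: a=3, p=26665, q=1241
  k=6: a=3, p=88074, q=4099

88074/4099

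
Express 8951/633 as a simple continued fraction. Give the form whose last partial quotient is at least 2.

[14; 7, 8, 1, 9]

8951 = 14*633 + 89
633 = 7*89 + 10
89 = 8*10 + 9
10 = 1*9 + 1
9 = 9*1 + 0  (stop)
So 8951/633 = [14; 7, 8, 1, 9].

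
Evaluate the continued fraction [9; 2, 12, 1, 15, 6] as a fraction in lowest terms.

Fold from the inside: start with 6/1.
  15 + 1/6 = 91/6
  1 + 6/91 = 97/91
  12 + 91/97 = 1255/97
  2 + 97/1255 = 2607/1255
  9 + 1255/2607 = 24718/2607

24718/2607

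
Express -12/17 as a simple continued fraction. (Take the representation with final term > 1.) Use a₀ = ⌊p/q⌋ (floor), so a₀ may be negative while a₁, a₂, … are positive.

-12 = -1·17 + 5
17 = 3·5 + 2
5 = 2·2 + 1
2 = 2·1 + 0  (stop)
So -12/17 = [-1; 3, 2, 2].

[-1; 3, 2, 2]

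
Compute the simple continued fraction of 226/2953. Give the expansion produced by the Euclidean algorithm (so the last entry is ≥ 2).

226 = 0*2953 + 226
2953 = 13*226 + 15
226 = 15*15 + 1
15 = 15*1 + 0  (stop)
So 226/2953 = [0; 13, 15, 15].

[0; 13, 15, 15]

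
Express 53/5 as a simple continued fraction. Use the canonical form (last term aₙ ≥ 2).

[10; 1, 1, 2]

53 = 10*5 + 3
5 = 1*3 + 2
3 = 1*2 + 1
2 = 2*1 + 0  (stop)
So 53/5 = [10; 1, 1, 2].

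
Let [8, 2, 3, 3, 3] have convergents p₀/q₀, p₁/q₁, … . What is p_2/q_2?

Using pₖ = aₖpₖ₋₁ + pₖ₋₂, qₖ = aₖqₖ₋₁ + qₖ₋₂ (with p₋₁=1, p₋₂=0, q₋₁=0, q₋₂=1):
  k=0: a=8, p=8, q=1
  k=1: a=2, p=17, q=2
  k=2: a=3, p=59, q=7

59/7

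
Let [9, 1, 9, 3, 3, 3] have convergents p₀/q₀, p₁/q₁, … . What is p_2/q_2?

Using pₖ = aₖpₖ₋₁ + pₖ₋₂, qₖ = aₖqₖ₋₁ + qₖ₋₂ (with p₋₁=1, p₋₂=0, q₋₁=0, q₋₂=1):
  k=0: a=9, p=9, q=1
  k=1: a=1, p=10, q=1
  k=2: a=9, p=99, q=10

99/10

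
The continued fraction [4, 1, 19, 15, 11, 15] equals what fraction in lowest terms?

248825/50266

Using pₖ = aₖpₖ₋₁ + pₖ₋₂ and qₖ = aₖqₖ₋₁ + qₖ₋₂:
  k=0: a=4, p=4, q=1
  k=1: a=1, p=5, q=1
  k=2: a=19, p=99, q=20
  k=3: a=15, p=1490, q=301
  k=4: a=11, p=16489, q=3331
  k=5: a=15, p=248825, q=50266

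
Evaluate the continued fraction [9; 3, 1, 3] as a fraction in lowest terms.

Using pₖ = aₖpₖ₋₁ + pₖ₋₂ and qₖ = aₖqₖ₋₁ + qₖ₋₂:
  k=0: a=9, p=9, q=1
  k=1: a=3, p=28, q=3
  k=2: a=1, p=37, q=4
  k=3: a=3, p=139, q=15

139/15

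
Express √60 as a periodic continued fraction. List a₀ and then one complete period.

a₀ = ⌊√60⌋ = 7.

[7; 1, 2, 1, 14]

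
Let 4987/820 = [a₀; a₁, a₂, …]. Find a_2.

4987 = 6·820 + 67   →  a_0 = 6
820 = 12·67 + 16   →  a_1 = 12
67 = 4·16 + 3   →  a_2 = 4

4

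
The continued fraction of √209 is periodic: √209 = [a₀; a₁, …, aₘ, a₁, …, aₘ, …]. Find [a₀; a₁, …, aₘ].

a₀ = ⌊√209⌋ = 14.

[14; 2, 5, 3, 2, 3, 5, 2, 28]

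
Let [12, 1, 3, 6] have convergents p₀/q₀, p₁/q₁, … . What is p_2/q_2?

51/4

Using pₖ = aₖpₖ₋₁ + pₖ₋₂, qₖ = aₖqₖ₋₁ + qₖ₋₂ (with p₋₁=1, p₋₂=0, q₋₁=0, q₋₂=1):
  k=0: a=12, p=12, q=1
  k=1: a=1, p=13, q=1
  k=2: a=3, p=51, q=4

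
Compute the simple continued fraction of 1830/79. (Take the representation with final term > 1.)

1830 = 23·79 + 13
79 = 6·13 + 1
13 = 13·1 + 0  (stop)
So 1830/79 = [23; 6, 13].

[23; 6, 13]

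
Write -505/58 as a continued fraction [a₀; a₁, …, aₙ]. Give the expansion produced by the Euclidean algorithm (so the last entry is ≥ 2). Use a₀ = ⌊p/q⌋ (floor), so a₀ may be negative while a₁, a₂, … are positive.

-505 = -9·58 + 17
58 = 3·17 + 7
17 = 2·7 + 3
7 = 2·3 + 1
3 = 3·1 + 0  (stop)
So -505/58 = [-9; 3, 2, 2, 3].

[-9; 3, 2, 2, 3]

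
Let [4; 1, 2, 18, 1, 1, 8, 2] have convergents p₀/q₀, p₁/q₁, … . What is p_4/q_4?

271/58

Using pₖ = aₖpₖ₋₁ + pₖ₋₂, qₖ = aₖqₖ₋₁ + qₖ₋₂ (with p₋₁=1, p₋₂=0, q₋₁=0, q₋₂=1):
  k=0: a=4, p=4, q=1
  k=1: a=1, p=5, q=1
  k=2: a=2, p=14, q=3
  k=3: a=18, p=257, q=55
  k=4: a=1, p=271, q=58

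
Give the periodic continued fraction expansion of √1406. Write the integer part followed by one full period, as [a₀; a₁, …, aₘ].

a₀ = ⌊√1406⌋ = 37.
With m₀=0, d₀=1 and mₖ₊₁ = dₖaₖ − mₖ, dₖ₊₁ = (n − mₖ₊₁²)/dₖ, aₖ₊₁ = ⌊(a₀+mₖ₊₁)/dₖ₊₁⌋:
  k=1: m=37, d=37, a=2
  k=2: m=37, d=1, a=74
d=1 and a=2a₀=74 at k=2, so the next step gives (m, d) = (37, 37) again — its k=1 value — and the period has length 2.

[37; 2, 74]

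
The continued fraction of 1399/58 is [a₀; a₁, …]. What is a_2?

1399 = 24·58 + 7   →  a_0 = 24
58 = 8·7 + 2   →  a_1 = 8
7 = 3·2 + 1   →  a_2 = 3

3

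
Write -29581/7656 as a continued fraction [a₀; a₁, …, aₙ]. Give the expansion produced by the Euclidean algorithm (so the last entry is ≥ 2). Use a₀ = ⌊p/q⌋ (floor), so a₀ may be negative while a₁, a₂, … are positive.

-29581 = -4×7656 + 1043
7656 = 7×1043 + 355
1043 = 2×355 + 333
355 = 1×333 + 22
333 = 15×22 + 3
22 = 7×3 + 1
3 = 3×1 + 0  (stop)
So -29581/7656 = [-4; 7, 2, 1, 15, 7, 3].

[-4; 7, 2, 1, 15, 7, 3]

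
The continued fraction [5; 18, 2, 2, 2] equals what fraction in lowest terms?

Fold from the inside: start with 2/1.
  2 + 1/2 = 5/2
  2 + 2/5 = 12/5
  18 + 5/12 = 221/12
  5 + 12/221 = 1117/221

1117/221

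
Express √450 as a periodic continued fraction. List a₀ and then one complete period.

a₀ = ⌊√450⌋ = 21.
With m₀=0, d₀=1 and mₖ₊₁ = dₖaₖ − mₖ, dₖ₊₁ = (n − mₖ₊₁²)/dₖ, aₖ₊₁ = ⌊(a₀+mₖ₊₁)/dₖ₊₁⌋:
  k=1: m=21, d=9, a=4
  k=2: m=15, d=25, a=1
  k=3: m=10, d=14, a=2
  k=4: m=18, d=9, a=4
  k=5: m=18, d=14, a=2
  k=6: m=10, d=25, a=1
  k=7: m=15, d=9, a=4
  k=8: m=21, d=1, a=42
d=1 and a=2a₀=42 at k=8, so the next step gives (m, d) = (21, 9) again — its k=1 value — and the period has length 8.

[21; 4, 1, 2, 4, 2, 1, 4, 42]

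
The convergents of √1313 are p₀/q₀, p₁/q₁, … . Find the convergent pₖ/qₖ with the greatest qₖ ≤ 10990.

178604/4929

√1313 = [36; 4, 4, 72, …] (period length 3).
Convergents:
  p_0/q_0 = 36/1
  p_1/q_1 = 145/4
  p_2/q_2 = 616/17
  p_3/q_3 = 44497/1228
  p_4/q_4 = 178604/4929
  p_5/q_5 = 758913/20944
q_4 = 4929 ≤ 10990 < 20944 = q_5, so the answer is 178604/4929.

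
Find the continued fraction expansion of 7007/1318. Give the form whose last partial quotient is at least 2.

[5; 3, 6, 4, 2, 7]

7007 = 5*1318 + 417
1318 = 3*417 + 67
417 = 6*67 + 15
67 = 4*15 + 7
15 = 2*7 + 1
7 = 7*1 + 0  (stop)
So 7007/1318 = [5; 3, 6, 4, 2, 7].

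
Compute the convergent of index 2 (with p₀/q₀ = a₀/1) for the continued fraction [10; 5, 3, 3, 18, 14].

163/16

Using pₖ = aₖpₖ₋₁ + pₖ₋₂, qₖ = aₖqₖ₋₁ + qₖ₋₂ (with p₋₁=1, p₋₂=0, q₋₁=0, q₋₂=1):
  k=0: a=10, p=10, q=1
  k=1: a=5, p=51, q=5
  k=2: a=3, p=163, q=16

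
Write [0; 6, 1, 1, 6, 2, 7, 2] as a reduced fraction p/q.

Using pₖ = aₖpₖ₋₁ + pₖ₋₂ and qₖ = aₖqₖ₋₁ + qₖ₋₂:
  k=0: a=0, p=0, q=1
  k=1: a=6, p=1, q=6
  k=2: a=1, p=1, q=7
  k=3: a=1, p=2, q=13
  k=4: a=6, p=13, q=85
  k=5: a=2, p=28, q=183
  k=6: a=7, p=209, q=1366
  k=7: a=2, p=446, q=2915

446/2915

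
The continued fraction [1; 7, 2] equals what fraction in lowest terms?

17/15

Fold from the inside: start with 2/1.
  7 + 1/2 = 15/2
  1 + 2/15 = 17/15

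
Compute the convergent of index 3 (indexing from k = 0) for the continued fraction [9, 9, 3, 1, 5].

337/37

Using pₖ = aₖpₖ₋₁ + pₖ₋₂, qₖ = aₖqₖ₋₁ + qₖ₋₂ (with p₋₁=1, p₋₂=0, q₋₁=0, q₋₂=1):
  k=0: a=9, p=9, q=1
  k=1: a=9, p=82, q=9
  k=2: a=3, p=255, q=28
  k=3: a=1, p=337, q=37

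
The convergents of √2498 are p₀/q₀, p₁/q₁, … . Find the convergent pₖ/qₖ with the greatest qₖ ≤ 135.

√2498 = [49; 1, 48, 1, 98, …] (period length 4).
Convergents:
  p_0/q_0 = 49/1
  p_1/q_1 = 50/1
  p_2/q_2 = 2449/49
  p_3/q_3 = 2499/50
  p_4/q_4 = 247351/4949
q_3 = 50 ≤ 135 < 4949 = q_4, so the answer is 2499/50.

2499/50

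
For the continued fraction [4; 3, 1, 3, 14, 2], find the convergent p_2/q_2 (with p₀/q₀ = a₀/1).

Using pₖ = aₖpₖ₋₁ + pₖ₋₂, qₖ = aₖqₖ₋₁ + qₖ₋₂ (with p₋₁=1, p₋₂=0, q₋₁=0, q₋₂=1):
  k=0: a=4, p=4, q=1
  k=1: a=3, p=13, q=3
  k=2: a=1, p=17, q=4

17/4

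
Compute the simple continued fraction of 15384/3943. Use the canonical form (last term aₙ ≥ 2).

15384 = 3·3943 + 3555
3943 = 1·3555 + 388
3555 = 9·388 + 63
388 = 6·63 + 10
63 = 6·10 + 3
10 = 3·3 + 1
3 = 3·1 + 0  (stop)
So 15384/3943 = [3; 1, 9, 6, 6, 3, 3].

[3; 1, 9, 6, 6, 3, 3]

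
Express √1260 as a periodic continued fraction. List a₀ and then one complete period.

[35; 2, 70]

a₀ = ⌊√1260⌋ = 35.
With m₀=0, d₀=1 and mₖ₊₁ = dₖaₖ − mₖ, dₖ₊₁ = (n − mₖ₊₁²)/dₖ, aₖ₊₁ = ⌊(a₀+mₖ₊₁)/dₖ₊₁⌋:
  k=1: m=35, d=35, a=2
  k=2: m=35, d=1, a=70
d=1 and a=2a₀=70 at k=2, so the next step gives (m, d) = (35, 35) again — its k=1 value — and the period has length 2.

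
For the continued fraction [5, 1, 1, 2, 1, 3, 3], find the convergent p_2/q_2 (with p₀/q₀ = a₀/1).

11/2

Using pₖ = aₖpₖ₋₁ + pₖ₋₂, qₖ = aₖqₖ₋₁ + qₖ₋₂ (with p₋₁=1, p₋₂=0, q₋₁=0, q₋₂=1):
  k=0: a=5, p=5, q=1
  k=1: a=1, p=6, q=1
  k=2: a=1, p=11, q=2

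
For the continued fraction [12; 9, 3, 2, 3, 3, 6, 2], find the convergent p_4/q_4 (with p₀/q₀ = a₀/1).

2700/223

Using pₖ = aₖpₖ₋₁ + pₖ₋₂, qₖ = aₖqₖ₋₁ + qₖ₋₂ (with p₋₁=1, p₋₂=0, q₋₁=0, q₋₂=1):
  k=0: a=12, p=12, q=1
  k=1: a=9, p=109, q=9
  k=2: a=3, p=339, q=28
  k=3: a=2, p=787, q=65
  k=4: a=3, p=2700, q=223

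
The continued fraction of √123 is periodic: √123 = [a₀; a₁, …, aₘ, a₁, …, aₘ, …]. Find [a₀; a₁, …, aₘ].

[11; 11, 22]

a₀ = ⌊√123⌋ = 11.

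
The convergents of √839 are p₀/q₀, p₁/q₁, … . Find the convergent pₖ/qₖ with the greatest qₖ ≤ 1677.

47851/1652

√839 = [28; 1, 27, 1, 56, …] (period length 4).
Convergents:
  p_0/q_0 = 28/1
  p_1/q_1 = 29/1
  p_2/q_2 = 811/28
  p_3/q_3 = 840/29
  p_4/q_4 = 47851/1652
  p_5/q_5 = 48691/1681
q_4 = 1652 ≤ 1677 < 1681 = q_5, so the answer is 47851/1652.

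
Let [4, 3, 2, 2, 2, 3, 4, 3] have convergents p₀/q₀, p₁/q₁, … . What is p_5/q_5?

601/140

Using pₖ = aₖpₖ₋₁ + pₖ₋₂, qₖ = aₖqₖ₋₁ + qₖ₋₂ (with p₋₁=1, p₋₂=0, q₋₁=0, q₋₂=1):
  k=0: a=4, p=4, q=1
  k=1: a=3, p=13, q=3
  k=2: a=2, p=30, q=7
  k=3: a=2, p=73, q=17
  k=4: a=2, p=176, q=41
  k=5: a=3, p=601, q=140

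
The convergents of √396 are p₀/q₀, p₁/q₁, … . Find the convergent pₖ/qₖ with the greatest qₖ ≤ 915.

√396 = [19; 1, 8, 1, 38, …] (period length 4).
Convergents:
  p_0/q_0 = 19/1
  p_1/q_1 = 20/1
  p_2/q_2 = 179/9
  p_3/q_3 = 199/10
  p_4/q_4 = 7741/389
  p_5/q_5 = 7940/399
  p_6/q_6 = 71261/3581
q_5 = 399 ≤ 915 < 3581 = q_6, so the answer is 7940/399.

7940/399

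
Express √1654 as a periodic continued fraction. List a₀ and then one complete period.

a₀ = ⌊√1654⌋ = 40.
With m₀=0, d₀=1 and mₖ₊₁ = dₖaₖ − mₖ, dₖ₊₁ = (n − mₖ₊₁²)/dₖ, aₖ₊₁ = ⌊(a₀+mₖ₊₁)/dₖ₊₁⌋:
  k=1: m=40, d=54, a=1
  k=2: m=14, d=27, a=2
  k=3: m=40, d=2, a=40
  k=4: m=40, d=27, a=2
  k=5: m=14, d=54, a=1
  k=6: m=40, d=1, a=80
d=1 and a=2a₀=80 at k=6, so the next step gives (m, d) = (40, 54) again — its k=1 value — and the period has length 6.

[40; 1, 2, 40, 2, 1, 80]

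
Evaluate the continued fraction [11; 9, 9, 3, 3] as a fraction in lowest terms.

9410/847

Fold from the inside: start with 3/1.
  3 + 1/3 = 10/3
  9 + 3/10 = 93/10
  9 + 10/93 = 847/93
  11 + 93/847 = 9410/847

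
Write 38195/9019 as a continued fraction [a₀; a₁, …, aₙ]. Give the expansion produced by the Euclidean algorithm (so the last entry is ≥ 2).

[4; 4, 3, 1, 9, 4, 13]

38195 = 4*9019 + 2119
9019 = 4*2119 + 543
2119 = 3*543 + 490
543 = 1*490 + 53
490 = 9*53 + 13
53 = 4*13 + 1
13 = 13*1 + 0  (stop)
So 38195/9019 = [4; 4, 3, 1, 9, 4, 13].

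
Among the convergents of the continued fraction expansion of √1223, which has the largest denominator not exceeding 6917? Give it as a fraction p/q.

85645/2449

√1223 = [34; 1, 33, 1, 68, …] (period length 4).
Convergents:
  p_0/q_0 = 34/1
  p_1/q_1 = 35/1
  p_2/q_2 = 1189/34
  p_3/q_3 = 1224/35
  p_4/q_4 = 84421/2414
  p_5/q_5 = 85645/2449
  p_6/q_6 = 2910706/83231
q_5 = 2449 ≤ 6917 < 83231 = q_6, so the answer is 85645/2449.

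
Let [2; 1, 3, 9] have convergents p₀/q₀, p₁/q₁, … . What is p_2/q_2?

Using pₖ = aₖpₖ₋₁ + pₖ₋₂, qₖ = aₖqₖ₋₁ + qₖ₋₂ (with p₋₁=1, p₋₂=0, q₋₁=0, q₋₂=1):
  k=0: a=2, p=2, q=1
  k=1: a=1, p=3, q=1
  k=2: a=3, p=11, q=4

11/4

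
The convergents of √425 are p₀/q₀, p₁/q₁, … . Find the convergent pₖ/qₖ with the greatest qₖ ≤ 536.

√425 = [20; 1, 1, 1, 1, 1, 1, 40, …] (period length 7).
Convergents:
  p_0/q_0 = 20/1
  p_1/q_1 = 21/1
  p_2/q_2 = 41/2
  p_3/q_3 = 62/3
  p_4/q_4 = 103/5
  p_5/q_5 = 165/8
  p_6/q_6 = 268/13
  p_7/q_7 = 10885/528
  p_8/q_8 = 11153/541
q_7 = 528 ≤ 536 < 541 = q_8, so the answer is 10885/528.

10885/528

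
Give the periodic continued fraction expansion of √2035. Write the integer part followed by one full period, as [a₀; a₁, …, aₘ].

[45; 9, 90]

a₀ = ⌊√2035⌋ = 45.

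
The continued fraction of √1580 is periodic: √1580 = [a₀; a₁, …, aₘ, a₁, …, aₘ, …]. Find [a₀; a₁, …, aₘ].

[39; 1, 2, 1, 78]

a₀ = ⌊√1580⌋ = 39.
With m₀=0, d₀=1 and mₖ₊₁ = dₖaₖ − mₖ, dₖ₊₁ = (n − mₖ₊₁²)/dₖ, aₖ₊₁ = ⌊(a₀+mₖ₊₁)/dₖ₊₁⌋:
  k=1: m=39, d=59, a=1
  k=2: m=20, d=20, a=2
  k=3: m=20, d=59, a=1
  k=4: m=39, d=1, a=78
d=1 and a=2a₀=78 at k=4, so the next step gives (m, d) = (39, 59) again — its k=1 value — and the period has length 4.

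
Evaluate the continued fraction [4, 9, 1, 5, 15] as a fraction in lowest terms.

3671/895

Fold from the inside: start with 15/1.
  5 + 1/15 = 76/15
  1 + 15/76 = 91/76
  9 + 76/91 = 895/91
  4 + 91/895 = 3671/895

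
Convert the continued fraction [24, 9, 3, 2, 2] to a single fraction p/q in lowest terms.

Using pₖ = aₖpₖ₋₁ + pₖ₋₂ and qₖ = aₖqₖ₋₁ + qₖ₋₂:
  k=0: a=24, p=24, q=1
  k=1: a=9, p=217, q=9
  k=2: a=3, p=675, q=28
  k=3: a=2, p=1567, q=65
  k=4: a=2, p=3809, q=158

3809/158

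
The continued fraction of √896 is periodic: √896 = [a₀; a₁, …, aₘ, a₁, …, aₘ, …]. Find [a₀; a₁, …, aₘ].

a₀ = ⌊√896⌋ = 29.
With m₀=0, d₀=1 and mₖ₊₁ = dₖaₖ − mₖ, dₖ₊₁ = (n − mₖ₊₁²)/dₖ, aₖ₊₁ = ⌊(a₀+mₖ₊₁)/dₖ₊₁⌋:
  k=1: m=29, d=55, a=1
  k=2: m=26, d=4, a=13
  k=3: m=26, d=55, a=1
  k=4: m=29, d=1, a=58
d=1 and a=2a₀=58 at k=4, so the next step gives (m, d) = (29, 55) again — its k=1 value — and the period has length 4.

[29; 1, 13, 1, 58]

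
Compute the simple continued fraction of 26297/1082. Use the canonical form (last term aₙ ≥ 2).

26297 = 24*1082 + 329
1082 = 3*329 + 95
329 = 3*95 + 44
95 = 2*44 + 7
44 = 6*7 + 2
7 = 3*2 + 1
2 = 2*1 + 0  (stop)
So 26297/1082 = [24; 3, 3, 2, 6, 3, 2].

[24; 3, 3, 2, 6, 3, 2]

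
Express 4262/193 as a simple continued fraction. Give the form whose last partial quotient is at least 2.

4262 = 22*193 + 16
193 = 12*16 + 1
16 = 16*1 + 0  (stop)
So 4262/193 = [22; 12, 16].

[22; 12, 16]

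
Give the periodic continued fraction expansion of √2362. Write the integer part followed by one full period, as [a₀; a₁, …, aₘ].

[48; 1, 1, 1, 1, 96]

a₀ = ⌊√2362⌋ = 48.
With m₀=0, d₀=1 and mₖ₊₁ = dₖaₖ − mₖ, dₖ₊₁ = (n − mₖ₊₁²)/dₖ, aₖ₊₁ = ⌊(a₀+mₖ₊₁)/dₖ₊₁⌋:
  k=1: m=48, d=58, a=1
  k=2: m=10, d=39, a=1
  k=3: m=29, d=39, a=1
  k=4: m=10, d=58, a=1
  k=5: m=48, d=1, a=96
d=1 and a=2a₀=96 at k=5, so the next step gives (m, d) = (48, 58) again — its k=1 value — and the period has length 5.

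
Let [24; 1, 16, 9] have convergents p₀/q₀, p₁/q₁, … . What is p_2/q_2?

424/17

Using pₖ = aₖpₖ₋₁ + pₖ₋₂, qₖ = aₖqₖ₋₁ + qₖ₋₂ (with p₋₁=1, p₋₂=0, q₋₁=0, q₋₂=1):
  k=0: a=24, p=24, q=1
  k=1: a=1, p=25, q=1
  k=2: a=16, p=424, q=17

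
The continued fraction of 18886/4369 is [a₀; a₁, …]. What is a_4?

18886 = 4·4369 + 1410   →  a_0 = 4
4369 = 3·1410 + 139   →  a_1 = 3
1410 = 10·139 + 20   →  a_2 = 10
139 = 6·20 + 19   →  a_3 = 6
20 = 1·19 + 1   →  a_4 = 1

1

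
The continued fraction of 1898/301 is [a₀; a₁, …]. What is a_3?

1

1898 = 6·301 + 92   →  a_0 = 6
301 = 3·92 + 25   →  a_1 = 3
92 = 3·25 + 17   →  a_2 = 3
25 = 1·17 + 8   →  a_3 = 1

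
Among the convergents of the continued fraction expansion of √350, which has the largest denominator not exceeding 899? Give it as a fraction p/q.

16482/881

√350 = [18; 1, 2, 2, 2, 1, 36, …] (period length 6).
Convergents:
  p_0/q_0 = 18/1
  p_1/q_1 = 19/1
  p_2/q_2 = 56/3
  p_3/q_3 = 131/7
  p_4/q_4 = 318/17
  p_5/q_5 = 449/24
  p_6/q_6 = 16482/881
  p_7/q_7 = 16931/905
q_6 = 881 ≤ 899 < 905 = q_7, so the answer is 16482/881.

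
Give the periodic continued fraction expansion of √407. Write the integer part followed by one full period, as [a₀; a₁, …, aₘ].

[20; 5, 1, 2, 1, 5, 40]

a₀ = ⌊√407⌋ = 20.
With m₀=0, d₀=1 and mₖ₊₁ = dₖaₖ − mₖ, dₖ₊₁ = (n − mₖ₊₁²)/dₖ, aₖ₊₁ = ⌊(a₀+mₖ₊₁)/dₖ₊₁⌋:
  k=1: m=20, d=7, a=5
  k=2: m=15, d=26, a=1
  k=3: m=11, d=11, a=2
  k=4: m=11, d=26, a=1
  k=5: m=15, d=7, a=5
  k=6: m=20, d=1, a=40
d=1 and a=2a₀=40 at k=6, so the next step gives (m, d) = (20, 7) again — its k=1 value — and the period has length 6.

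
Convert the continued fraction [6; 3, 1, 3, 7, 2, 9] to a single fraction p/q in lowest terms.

Fold from the inside: start with 9/1.
  2 + 1/9 = 19/9
  7 + 9/19 = 142/19
  3 + 19/142 = 445/142
  1 + 142/445 = 587/445
  3 + 445/587 = 2206/587
  6 + 587/2206 = 13823/2206

13823/2206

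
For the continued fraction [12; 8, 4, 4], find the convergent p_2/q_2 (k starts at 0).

Using pₖ = aₖpₖ₋₁ + pₖ₋₂, qₖ = aₖqₖ₋₁ + qₖ₋₂ (with p₋₁=1, p₋₂=0, q₋₁=0, q₋₂=1):
  k=0: a=12, p=12, q=1
  k=1: a=8, p=97, q=8
  k=2: a=4, p=400, q=33

400/33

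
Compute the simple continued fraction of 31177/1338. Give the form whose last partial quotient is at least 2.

31177 = 23·1338 + 403
1338 = 3·403 + 129
403 = 3·129 + 16
129 = 8·16 + 1
16 = 16·1 + 0  (stop)
So 31177/1338 = [23; 3, 3, 8, 16].

[23; 3, 3, 8, 16]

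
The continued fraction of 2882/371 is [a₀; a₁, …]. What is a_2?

3

2882 = 7·371 + 285   →  a_0 = 7
371 = 1·285 + 86   →  a_1 = 1
285 = 3·86 + 27   →  a_2 = 3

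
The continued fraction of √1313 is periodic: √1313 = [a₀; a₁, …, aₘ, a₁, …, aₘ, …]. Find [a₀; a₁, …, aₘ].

[36; 4, 4, 72]

a₀ = ⌊√1313⌋ = 36.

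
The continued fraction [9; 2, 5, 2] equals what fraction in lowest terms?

Fold from the inside: start with 2/1.
  5 + 1/2 = 11/2
  2 + 2/11 = 24/11
  9 + 11/24 = 227/24

227/24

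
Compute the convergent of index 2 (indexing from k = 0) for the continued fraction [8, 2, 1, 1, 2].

25/3

Using pₖ = aₖpₖ₋₁ + pₖ₋₂, qₖ = aₖqₖ₋₁ + qₖ₋₂ (with p₋₁=1, p₋₂=0, q₋₁=0, q₋₂=1):
  k=0: a=8, p=8, q=1
  k=1: a=2, p=17, q=2
  k=2: a=1, p=25, q=3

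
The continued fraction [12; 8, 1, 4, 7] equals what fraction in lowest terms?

3840/317

Using pₖ = aₖpₖ₋₁ + pₖ₋₂ and qₖ = aₖqₖ₋₁ + qₖ₋₂:
  k=0: a=12, p=12, q=1
  k=1: a=8, p=97, q=8
  k=2: a=1, p=109, q=9
  k=3: a=4, p=533, q=44
  k=4: a=7, p=3840, q=317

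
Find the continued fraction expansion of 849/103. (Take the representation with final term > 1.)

[8; 4, 8, 3]

849 = 8·103 + 25
103 = 4·25 + 3
25 = 8·3 + 1
3 = 3·1 + 0  (stop)
So 849/103 = [8; 4, 8, 3].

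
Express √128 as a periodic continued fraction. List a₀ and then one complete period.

a₀ = ⌊√128⌋ = 11.

[11; 3, 5, 3, 22]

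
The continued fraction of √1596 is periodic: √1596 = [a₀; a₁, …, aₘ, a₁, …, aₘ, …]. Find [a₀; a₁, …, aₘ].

a₀ = ⌊√1596⌋ = 39.
With m₀=0, d₀=1 and mₖ₊₁ = dₖaₖ − mₖ, dₖ₊₁ = (n − mₖ₊₁²)/dₖ, aₖ₊₁ = ⌊(a₀+mₖ₊₁)/dₖ₊₁⌋:
  k=1: m=39, d=75, a=1
  k=2: m=36, d=4, a=18
  k=3: m=36, d=75, a=1
  k=4: m=39, d=1, a=78
d=1 and a=2a₀=78 at k=4, so the next step gives (m, d) = (39, 75) again — its k=1 value — and the period has length 4.

[39; 1, 18, 1, 78]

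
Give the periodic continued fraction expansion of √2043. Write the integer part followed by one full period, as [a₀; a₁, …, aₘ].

a₀ = ⌊√2043⌋ = 45.
With m₀=0, d₀=1 and mₖ₊₁ = dₖaₖ − mₖ, dₖ₊₁ = (n − mₖ₊₁²)/dₖ, aₖ₊₁ = ⌊(a₀+mₖ₊₁)/dₖ₊₁⌋:
  k=1: m=45, d=18, a=5
  k=2: m=45, d=1, a=90
d=1 and a=2a₀=90 at k=2, so the next step gives (m, d) = (45, 18) again — its k=1 value — and the period has length 2.

[45; 5, 90]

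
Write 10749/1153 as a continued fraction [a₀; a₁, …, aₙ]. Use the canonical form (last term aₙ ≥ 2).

10749 = 9×1153 + 372
1153 = 3×372 + 37
372 = 10×37 + 2
37 = 18×2 + 1
2 = 2×1 + 0  (stop)
So 10749/1153 = [9; 3, 10, 18, 2].

[9; 3, 10, 18, 2]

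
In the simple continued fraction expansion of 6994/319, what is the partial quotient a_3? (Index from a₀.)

6994 = 21·319 + 295   →  a_0 = 21
319 = 1·295 + 24   →  a_1 = 1
295 = 12·24 + 7   →  a_2 = 12
24 = 3·7 + 3   →  a_3 = 3

3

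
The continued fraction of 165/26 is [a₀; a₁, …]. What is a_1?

165 = 6·26 + 9   →  a_0 = 6
26 = 2·9 + 8   →  a_1 = 2

2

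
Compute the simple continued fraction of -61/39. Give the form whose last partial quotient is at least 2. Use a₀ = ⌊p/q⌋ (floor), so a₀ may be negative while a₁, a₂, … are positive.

-61 = -2·39 + 17
39 = 2·17 + 5
17 = 3·5 + 2
5 = 2·2 + 1
2 = 2·1 + 0  (stop)
So -61/39 = [-2; 2, 3, 2, 2].

[-2; 2, 3, 2, 2]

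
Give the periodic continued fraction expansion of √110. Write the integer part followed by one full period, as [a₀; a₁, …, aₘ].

[10; 2, 20]

a₀ = ⌊√110⌋ = 10.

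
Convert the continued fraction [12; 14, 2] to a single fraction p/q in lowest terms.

Using pₖ = aₖpₖ₋₁ + pₖ₋₂ and qₖ = aₖqₖ₋₁ + qₖ₋₂:
  k=0: a=12, p=12, q=1
  k=1: a=14, p=169, q=14
  k=2: a=2, p=350, q=29

350/29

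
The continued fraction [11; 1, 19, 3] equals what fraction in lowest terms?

729/61

Using pₖ = aₖpₖ₋₁ + pₖ₋₂ and qₖ = aₖqₖ₋₁ + qₖ₋₂:
  k=0: a=11, p=11, q=1
  k=1: a=1, p=12, q=1
  k=2: a=19, p=239, q=20
  k=3: a=3, p=729, q=61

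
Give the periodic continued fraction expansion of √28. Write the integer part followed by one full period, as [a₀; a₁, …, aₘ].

a₀ = ⌊√28⌋ = 5.

[5; 3, 2, 3, 10]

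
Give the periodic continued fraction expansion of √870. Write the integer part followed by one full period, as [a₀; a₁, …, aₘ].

[29; 2, 58]

a₀ = ⌊√870⌋ = 29.
With m₀=0, d₀=1 and mₖ₊₁ = dₖaₖ − mₖ, dₖ₊₁ = (n − mₖ₊₁²)/dₖ, aₖ₊₁ = ⌊(a₀+mₖ₊₁)/dₖ₊₁⌋:
  k=1: m=29, d=29, a=2
  k=2: m=29, d=1, a=58
d=1 and a=2a₀=58 at k=2, so the next step gives (m, d) = (29, 29) again — its k=1 value — and the period has length 2.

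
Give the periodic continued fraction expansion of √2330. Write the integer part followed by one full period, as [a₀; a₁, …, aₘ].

a₀ = ⌊√2330⌋ = 48.
With m₀=0, d₀=1 and mₖ₊₁ = dₖaₖ − mₖ, dₖ₊₁ = (n − mₖ₊₁²)/dₖ, aₖ₊₁ = ⌊(a₀+mₖ₊₁)/dₖ₊₁⌋:
  k=1: m=48, d=26, a=3
  k=2: m=30, d=55, a=1
  k=3: m=25, d=31, a=2
  k=4: m=37, d=31, a=2
  k=5: m=25, d=55, a=1
  k=6: m=30, d=26, a=3
  k=7: m=48, d=1, a=96
d=1 and a=2a₀=96 at k=7, so the next step gives (m, d) = (48, 26) again — its k=1 value — and the period has length 7.

[48; 3, 1, 2, 2, 1, 3, 96]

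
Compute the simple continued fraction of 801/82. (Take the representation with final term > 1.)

801 = 9×82 + 63
82 = 1×63 + 19
63 = 3×19 + 6
19 = 3×6 + 1
6 = 6×1 + 0  (stop)
So 801/82 = [9; 1, 3, 3, 6].

[9; 1, 3, 3, 6]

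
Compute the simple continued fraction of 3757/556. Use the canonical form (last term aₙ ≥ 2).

3757 = 6·556 + 421
556 = 1·421 + 135
421 = 3·135 + 16
135 = 8·16 + 7
16 = 2·7 + 2
7 = 3·2 + 1
2 = 2·1 + 0  (stop)
So 3757/556 = [6; 1, 3, 8, 2, 3, 2].

[6; 1, 3, 8, 2, 3, 2]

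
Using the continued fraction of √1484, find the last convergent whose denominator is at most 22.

√1484 = [38; 1, 1, 10, 1, 1, 76, …] (period length 6).
Convergents:
  p_0/q_0 = 38/1
  p_1/q_1 = 39/1
  p_2/q_2 = 77/2
  p_3/q_3 = 809/21
  p_4/q_4 = 886/23
q_3 = 21 ≤ 22 < 23 = q_4, so the answer is 809/21.

809/21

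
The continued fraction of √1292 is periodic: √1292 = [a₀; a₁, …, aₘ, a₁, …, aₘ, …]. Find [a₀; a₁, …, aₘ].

a₀ = ⌊√1292⌋ = 35.
With m₀=0, d₀=1 and mₖ₊₁ = dₖaₖ − mₖ, dₖ₊₁ = (n − mₖ₊₁²)/dₖ, aₖ₊₁ = ⌊(a₀+mₖ₊₁)/dₖ₊₁⌋:
  k=1: m=35, d=67, a=1
  k=2: m=32, d=4, a=16
  k=3: m=32, d=67, a=1
  k=4: m=35, d=1, a=70
d=1 and a=2a₀=70 at k=4, so the next step gives (m, d) = (35, 67) again — its k=1 value — and the period has length 4.

[35; 1, 16, 1, 70]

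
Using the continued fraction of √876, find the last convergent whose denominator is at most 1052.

10951/370

√876 = [29; 1, 1, 2, 14, 2, 1, 1, 58, …] (period length 8).
Convergents:
  p_0/q_0 = 29/1
  p_1/q_1 = 30/1
  p_2/q_2 = 59/2
  p_3/q_3 = 148/5
  p_4/q_4 = 2131/72
  p_5/q_5 = 4410/149
  p_6/q_6 = 6541/221
  p_7/q_7 = 10951/370
  p_8/q_8 = 641699/21681
q_7 = 370 ≤ 1052 < 21681 = q_8, so the answer is 10951/370.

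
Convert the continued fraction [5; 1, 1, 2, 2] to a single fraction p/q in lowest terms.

67/12

Using pₖ = aₖpₖ₋₁ + pₖ₋₂ and qₖ = aₖqₖ₋₁ + qₖ₋₂:
  k=0: a=5, p=5, q=1
  k=1: a=1, p=6, q=1
  k=2: a=1, p=11, q=2
  k=3: a=2, p=28, q=5
  k=4: a=2, p=67, q=12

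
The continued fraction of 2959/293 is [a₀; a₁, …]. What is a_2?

9

2959 = 10·293 + 29   →  a_0 = 10
293 = 10·29 + 3   →  a_1 = 10
29 = 9·3 + 2   →  a_2 = 9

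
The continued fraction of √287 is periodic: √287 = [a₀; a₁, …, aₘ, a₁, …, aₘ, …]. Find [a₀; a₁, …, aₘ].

a₀ = ⌊√287⌋ = 16.

[16; 1, 15, 1, 32]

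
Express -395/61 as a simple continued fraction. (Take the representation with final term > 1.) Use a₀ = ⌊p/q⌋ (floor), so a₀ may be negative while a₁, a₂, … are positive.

-395 = -7·61 + 32
61 = 1·32 + 29
32 = 1·29 + 3
29 = 9·3 + 2
3 = 1·2 + 1
2 = 2·1 + 0  (stop)
So -395/61 = [-7; 1, 1, 9, 1, 2].

[-7; 1, 1, 9, 1, 2]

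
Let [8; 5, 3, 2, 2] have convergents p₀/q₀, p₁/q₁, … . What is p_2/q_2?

131/16

Using pₖ = aₖpₖ₋₁ + pₖ₋₂, qₖ = aₖqₖ₋₁ + qₖ₋₂ (with p₋₁=1, p₋₂=0, q₋₁=0, q₋₂=1):
  k=0: a=8, p=8, q=1
  k=1: a=5, p=41, q=5
  k=2: a=3, p=131, q=16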